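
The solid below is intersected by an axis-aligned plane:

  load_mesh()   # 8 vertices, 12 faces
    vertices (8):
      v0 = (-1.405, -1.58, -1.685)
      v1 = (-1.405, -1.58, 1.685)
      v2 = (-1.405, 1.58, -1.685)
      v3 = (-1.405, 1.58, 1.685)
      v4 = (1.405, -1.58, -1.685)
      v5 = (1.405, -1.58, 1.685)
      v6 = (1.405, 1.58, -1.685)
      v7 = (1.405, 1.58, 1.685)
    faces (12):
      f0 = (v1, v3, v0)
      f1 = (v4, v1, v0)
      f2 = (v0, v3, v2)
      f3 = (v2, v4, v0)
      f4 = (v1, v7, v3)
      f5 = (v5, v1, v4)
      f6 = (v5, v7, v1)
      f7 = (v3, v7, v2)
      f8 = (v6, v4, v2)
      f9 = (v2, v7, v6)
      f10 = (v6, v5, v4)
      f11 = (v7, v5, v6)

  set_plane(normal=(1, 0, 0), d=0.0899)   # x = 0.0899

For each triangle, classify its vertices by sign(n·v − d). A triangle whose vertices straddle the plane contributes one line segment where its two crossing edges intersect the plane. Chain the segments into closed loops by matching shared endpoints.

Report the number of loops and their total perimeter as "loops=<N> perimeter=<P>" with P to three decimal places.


loops=1 perimeter=13.060

Straddling triangles (8 of 12):
  (v4,v1,v0) [+--] → (0.0899, -1.58, -0.107816)–(0.0899, -1.58, -1.685)  len=1.5772
  (v2,v4,v0) [-+-] → (0.0899, -0.101098, -1.685)–(0.0899, -1.58, -1.685)  len=1.4789
  (v1,v7,v3) [-+-] → (0.0899, 0.101098, 1.685)–(0.0899, 1.58, 1.685)  len=1.4789
  (v5,v1,v4) [+-+] → (0.0899, -1.58, 1.685)–(0.0899, -1.58, -0.107816)  len=1.7928
  (v5,v7,v1) [++-] → (0.0899, 0.101098, 1.685)–(0.0899, -1.58, 1.685)  len=1.6811
  (v3,v7,v2) [-+-] → (0.0899, 1.58, 1.685)–(0.0899, 1.58, 0.107816)  len=1.5772
  (v6,v4,v2) [++-] → (0.0899, -0.101098, -1.685)–(0.0899, 1.58, -1.685)  len=1.6811
  (v2,v7,v6) [-++] → (0.0899, 1.58, 0.107816)–(0.0899, 1.58, -1.685)  len=1.7928

Chained into 1 loop(s):
  loop 1: 8 segments, perimeter = 13.0600
Total perimeter = 13.060


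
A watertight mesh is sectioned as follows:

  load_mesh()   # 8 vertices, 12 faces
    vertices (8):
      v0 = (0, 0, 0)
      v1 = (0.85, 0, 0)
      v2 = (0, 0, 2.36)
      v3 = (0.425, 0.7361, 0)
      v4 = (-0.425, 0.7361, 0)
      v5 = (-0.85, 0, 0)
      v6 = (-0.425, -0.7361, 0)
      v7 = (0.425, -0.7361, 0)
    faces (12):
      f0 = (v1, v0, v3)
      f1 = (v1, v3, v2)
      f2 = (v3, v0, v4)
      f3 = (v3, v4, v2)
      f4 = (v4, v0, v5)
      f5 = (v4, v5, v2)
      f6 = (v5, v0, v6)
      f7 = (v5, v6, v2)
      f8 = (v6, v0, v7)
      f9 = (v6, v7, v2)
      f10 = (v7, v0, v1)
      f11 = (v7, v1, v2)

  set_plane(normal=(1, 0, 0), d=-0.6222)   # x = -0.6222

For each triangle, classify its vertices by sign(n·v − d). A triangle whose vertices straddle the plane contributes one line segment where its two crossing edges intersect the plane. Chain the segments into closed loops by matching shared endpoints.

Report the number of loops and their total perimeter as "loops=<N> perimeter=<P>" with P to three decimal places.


loops=1 perimeter=2.280

Straddling triangles (4 of 12):
  (v4,v0,v5) [++-] → (-0.6222, 0, 0)–(-0.6222, 0.39455, 0)  len=0.3945
  (v4,v5,v2) [+-+] → (-0.6222, 0.39455, 0)–(-0.6222, 0, 0.63248)  len=0.7455
  (v5,v0,v6) [-++] → (-0.6222, 0, 0)–(-0.6222, -0.39455, 0)  len=0.3945
  (v5,v6,v2) [-++] → (-0.6222, -0.39455, 0)–(-0.6222, 0, 0.63248)  len=0.7455

Chained into 1 loop(s):
  loop 1: 4 segments, perimeter = 2.2800
Total perimeter = 2.280


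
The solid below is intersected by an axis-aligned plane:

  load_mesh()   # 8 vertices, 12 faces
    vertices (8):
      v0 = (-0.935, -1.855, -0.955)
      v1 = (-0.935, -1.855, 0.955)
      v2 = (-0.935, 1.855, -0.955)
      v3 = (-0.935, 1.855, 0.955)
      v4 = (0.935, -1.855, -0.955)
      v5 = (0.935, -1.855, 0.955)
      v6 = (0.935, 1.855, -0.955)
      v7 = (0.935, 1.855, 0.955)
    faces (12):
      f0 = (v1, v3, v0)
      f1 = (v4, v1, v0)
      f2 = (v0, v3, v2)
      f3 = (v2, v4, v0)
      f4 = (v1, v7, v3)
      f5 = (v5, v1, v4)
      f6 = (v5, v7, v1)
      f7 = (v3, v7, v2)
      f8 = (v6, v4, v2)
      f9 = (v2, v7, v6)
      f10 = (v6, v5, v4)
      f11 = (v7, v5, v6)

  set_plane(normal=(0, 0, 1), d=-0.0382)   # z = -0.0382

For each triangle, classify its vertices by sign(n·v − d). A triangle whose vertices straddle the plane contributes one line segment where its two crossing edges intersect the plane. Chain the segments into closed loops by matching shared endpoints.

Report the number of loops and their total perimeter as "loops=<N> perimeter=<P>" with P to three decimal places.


Straddling triangles (8 of 12):
  (v1,v3,v0) [++-] → (-0.935, -0.0742, -0.0382)–(-0.935, -1.855, -0.0382)  len=1.7808
  (v4,v1,v0) [-+-] → (0.0374, -1.855, -0.0382)–(-0.935, -1.855, -0.0382)  len=0.9724
  (v0,v3,v2) [-+-] → (-0.935, -0.0742, -0.0382)–(-0.935, 1.855, -0.0382)  len=1.9292
  (v5,v1,v4) [++-] → (0.0374, -1.855, -0.0382)–(0.935, -1.855, -0.0382)  len=0.8976
  (v3,v7,v2) [++-] → (-0.0374, 1.855, -0.0382)–(-0.935, 1.855, -0.0382)  len=0.8976
  (v2,v7,v6) [-+-] → (-0.0374, 1.855, -0.0382)–(0.935, 1.855, -0.0382)  len=0.9724
  (v6,v5,v4) [-+-] → (0.935, 0.0742, -0.0382)–(0.935, -1.855, -0.0382)  len=1.9292
  (v7,v5,v6) [++-] → (0.935, 0.0742, -0.0382)–(0.935, 1.855, -0.0382)  len=1.7808

Chained into 1 loop(s):
  loop 1: 8 segments, perimeter = 11.1600
Total perimeter = 11.160

loops=1 perimeter=11.160


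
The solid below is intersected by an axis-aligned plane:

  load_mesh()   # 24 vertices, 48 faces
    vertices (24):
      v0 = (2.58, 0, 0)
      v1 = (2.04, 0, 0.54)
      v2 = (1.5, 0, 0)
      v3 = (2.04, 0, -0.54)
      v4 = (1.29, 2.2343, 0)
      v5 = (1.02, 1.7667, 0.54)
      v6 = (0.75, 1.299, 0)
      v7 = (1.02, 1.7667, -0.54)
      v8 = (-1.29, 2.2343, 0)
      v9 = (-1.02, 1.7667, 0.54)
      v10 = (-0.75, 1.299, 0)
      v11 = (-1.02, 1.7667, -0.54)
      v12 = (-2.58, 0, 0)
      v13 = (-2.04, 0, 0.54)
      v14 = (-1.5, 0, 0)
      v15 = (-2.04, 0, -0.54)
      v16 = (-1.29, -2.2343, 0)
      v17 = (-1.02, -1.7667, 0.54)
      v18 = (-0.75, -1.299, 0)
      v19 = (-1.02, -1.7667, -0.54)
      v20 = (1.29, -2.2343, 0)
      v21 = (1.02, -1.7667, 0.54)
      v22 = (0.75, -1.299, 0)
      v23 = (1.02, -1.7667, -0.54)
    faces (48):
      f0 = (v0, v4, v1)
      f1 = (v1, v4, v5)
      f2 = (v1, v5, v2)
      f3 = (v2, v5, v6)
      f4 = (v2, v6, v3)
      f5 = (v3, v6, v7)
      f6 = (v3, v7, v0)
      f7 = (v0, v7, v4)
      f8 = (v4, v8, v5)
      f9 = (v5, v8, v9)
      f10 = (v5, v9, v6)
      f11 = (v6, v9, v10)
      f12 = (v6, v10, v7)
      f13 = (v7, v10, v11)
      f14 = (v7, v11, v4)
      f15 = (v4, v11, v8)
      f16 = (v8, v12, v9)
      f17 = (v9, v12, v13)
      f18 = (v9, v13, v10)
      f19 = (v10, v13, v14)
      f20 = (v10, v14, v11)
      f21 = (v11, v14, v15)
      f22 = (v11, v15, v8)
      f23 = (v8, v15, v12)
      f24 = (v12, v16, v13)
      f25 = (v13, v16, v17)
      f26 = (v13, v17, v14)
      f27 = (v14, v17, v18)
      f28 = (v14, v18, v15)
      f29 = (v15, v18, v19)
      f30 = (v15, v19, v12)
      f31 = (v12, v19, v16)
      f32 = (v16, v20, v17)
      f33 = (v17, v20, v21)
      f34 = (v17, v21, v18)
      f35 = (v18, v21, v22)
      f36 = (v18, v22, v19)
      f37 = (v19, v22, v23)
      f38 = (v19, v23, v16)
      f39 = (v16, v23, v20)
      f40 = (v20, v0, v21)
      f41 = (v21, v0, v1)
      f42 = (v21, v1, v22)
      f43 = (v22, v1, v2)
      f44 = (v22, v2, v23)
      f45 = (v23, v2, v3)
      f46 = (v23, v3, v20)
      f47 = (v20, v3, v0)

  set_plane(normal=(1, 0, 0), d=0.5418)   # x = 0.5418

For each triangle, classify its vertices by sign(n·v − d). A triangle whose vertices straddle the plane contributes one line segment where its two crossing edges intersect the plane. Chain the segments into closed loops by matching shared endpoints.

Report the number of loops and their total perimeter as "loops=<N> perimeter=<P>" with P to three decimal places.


Straddling triangles (16 of 48):
  (v4,v8,v5) [+-+] → (0.5418, 2.2343, 0)–(0.5418, 1.8635, 0.428213)  len=0.5664
  (v5,v8,v9) [+--] → (0.5418, 1.8635, 0.428213)–(0.5418, 1.7667, 0.54)  len=0.1479
  (v5,v9,v6) [+-+] → (0.5418, 1.7667, 0.54)–(0.5418, 1.35401, 0.0635186)  len=0.6304
  (v6,v9,v10) [+--] → (0.5418, 1.35401, 0.0635186)–(0.5418, 1.299, 0)  len=0.0840
  (v6,v10,v7) [+-+] → (0.5418, 1.299, 0)–(0.5418, 1.64034, -0.394108)  len=0.5214
  (v7,v10,v11) [+--] → (0.5418, 1.64034, -0.394108)–(0.5418, 1.7667, -0.54)  len=0.1930
  (v7,v11,v4) [+-+] → (0.5418, 1.7667, -0.54)–(0.5418, 2.08285, -0.174904)  len=0.4830
  (v4,v11,v8) [+--] → (0.5418, 2.08285, -0.174904)–(0.5418, 2.2343, 0)  len=0.2314
  (v16,v20,v17) [-+-] → (0.5418, -2.2343, 0)–(0.5418, -2.08285, 0.174904)  len=0.2314
  (v17,v20,v21) [-++] → (0.5418, -2.08285, 0.174904)–(0.5418, -1.7667, 0.54)  len=0.4830
  (v17,v21,v18) [-+-] → (0.5418, -1.7667, 0.54)–(0.5418, -1.64034, 0.394108)  len=0.1930
  (v18,v21,v22) [-++] → (0.5418, -1.64034, 0.394108)–(0.5418, -1.299, 0)  len=0.5214
  (v18,v22,v19) [-+-] → (0.5418, -1.299, 0)–(0.5418, -1.35401, -0.0635186)  len=0.0840
  (v19,v22,v23) [-++] → (0.5418, -1.35401, -0.0635186)–(0.5418, -1.7667, -0.54)  len=0.6304
  (v19,v23,v16) [-+-] → (0.5418, -1.7667, -0.54)–(0.5418, -1.8635, -0.428213)  len=0.1479
  (v16,v23,v20) [-++] → (0.5418, -1.8635, -0.428213)–(0.5418, -2.2343, 0)  len=0.5664

Chained into 2 loop(s):
  loop 1: 8 segments, perimeter = 2.8574
  loop 2: 8 segments, perimeter = 2.8574
Total perimeter = 5.715

loops=2 perimeter=5.715


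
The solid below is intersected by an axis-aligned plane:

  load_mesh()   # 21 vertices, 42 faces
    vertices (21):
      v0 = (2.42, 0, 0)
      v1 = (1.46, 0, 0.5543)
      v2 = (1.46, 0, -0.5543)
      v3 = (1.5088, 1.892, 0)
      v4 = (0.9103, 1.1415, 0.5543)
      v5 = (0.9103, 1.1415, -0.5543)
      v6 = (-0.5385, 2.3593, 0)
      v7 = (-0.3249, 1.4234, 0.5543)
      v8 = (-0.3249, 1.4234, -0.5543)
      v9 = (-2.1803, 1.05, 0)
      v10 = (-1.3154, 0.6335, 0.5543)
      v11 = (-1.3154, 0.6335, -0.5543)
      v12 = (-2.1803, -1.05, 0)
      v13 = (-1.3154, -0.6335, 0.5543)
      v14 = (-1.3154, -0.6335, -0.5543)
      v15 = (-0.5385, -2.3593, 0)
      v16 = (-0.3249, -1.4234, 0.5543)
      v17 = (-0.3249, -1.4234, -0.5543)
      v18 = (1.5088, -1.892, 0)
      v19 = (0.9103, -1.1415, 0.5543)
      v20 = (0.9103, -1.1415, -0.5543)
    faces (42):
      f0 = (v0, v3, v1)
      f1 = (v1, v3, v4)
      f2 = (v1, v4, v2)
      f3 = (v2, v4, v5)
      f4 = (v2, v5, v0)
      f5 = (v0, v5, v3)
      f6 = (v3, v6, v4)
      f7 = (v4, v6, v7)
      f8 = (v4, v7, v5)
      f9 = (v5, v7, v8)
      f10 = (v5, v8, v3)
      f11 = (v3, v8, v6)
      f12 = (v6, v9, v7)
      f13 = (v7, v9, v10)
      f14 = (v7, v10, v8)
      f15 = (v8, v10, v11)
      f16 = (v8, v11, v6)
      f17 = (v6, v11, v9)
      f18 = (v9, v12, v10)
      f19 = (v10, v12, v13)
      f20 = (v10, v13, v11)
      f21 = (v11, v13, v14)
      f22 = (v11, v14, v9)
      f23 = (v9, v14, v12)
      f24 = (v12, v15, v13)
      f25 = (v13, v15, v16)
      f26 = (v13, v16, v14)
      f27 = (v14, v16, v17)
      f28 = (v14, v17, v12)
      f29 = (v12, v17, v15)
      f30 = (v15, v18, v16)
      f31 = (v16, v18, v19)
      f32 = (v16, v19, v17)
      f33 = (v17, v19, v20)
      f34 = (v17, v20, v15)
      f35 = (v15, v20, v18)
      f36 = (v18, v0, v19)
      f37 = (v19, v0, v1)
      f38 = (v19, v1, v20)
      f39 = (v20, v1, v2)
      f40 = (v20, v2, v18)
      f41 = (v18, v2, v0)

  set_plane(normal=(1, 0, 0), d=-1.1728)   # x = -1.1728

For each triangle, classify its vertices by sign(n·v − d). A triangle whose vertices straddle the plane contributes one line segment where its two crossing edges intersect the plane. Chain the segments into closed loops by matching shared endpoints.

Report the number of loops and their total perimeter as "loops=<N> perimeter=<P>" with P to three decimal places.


Straddling triangles (12 of 42):
  (v6,v9,v7) [+-+] → (-1.1728, 1.85346, 0)–(-1.1728, 1.25276, 0.30099)  len=0.6719
  (v7,v9,v10) [+--] → (-1.1728, 1.25276, 0.30099)–(-1.1728, 0.74722, 0.5543)  len=0.5655
  (v7,v10,v8) [+-+] → (-1.1728, 0.74722, 0.5543)–(-1.1728, 0.74722, 0.394697)  len=0.1596
  (v8,v10,v11) [+--] → (-1.1728, 0.74722, 0.394697)–(-1.1728, 0.74722, -0.5543)  len=0.9490
  (v8,v11,v6) [+-+] → (-1.1728, 0.74722, -0.5543)–(-1.1728, 0.950271, -0.452558)  len=0.2271
  (v6,v11,v9) [+--] → (-1.1728, 0.950271, -0.452558)–(-1.1728, 1.85346, 0)  len=1.0102
  (v12,v15,v13) [-+-] → (-1.1728, -1.85346, 0)–(-1.1728, -0.950271, 0.452558)  len=1.0102
  (v13,v15,v16) [-++] → (-1.1728, -0.950271, 0.452558)–(-1.1728, -0.74722, 0.5543)  len=0.2271
  (v13,v16,v14) [-+-] → (-1.1728, -0.74722, 0.5543)–(-1.1728, -0.74722, -0.394697)  len=0.9490
  (v14,v16,v17) [-++] → (-1.1728, -0.74722, -0.394697)–(-1.1728, -0.74722, -0.5543)  len=0.1596
  (v14,v17,v12) [-+-] → (-1.1728, -0.74722, -0.5543)–(-1.1728, -1.25276, -0.30099)  len=0.5655
  (v12,v17,v15) [-++] → (-1.1728, -1.25276, -0.30099)–(-1.1728, -1.85346, 0)  len=0.6719

Chained into 2 loop(s):
  loop 1: 6 segments, perimeter = 3.5833
  loop 2: 6 segments, perimeter = 3.5833
Total perimeter = 7.167

loops=2 perimeter=7.167


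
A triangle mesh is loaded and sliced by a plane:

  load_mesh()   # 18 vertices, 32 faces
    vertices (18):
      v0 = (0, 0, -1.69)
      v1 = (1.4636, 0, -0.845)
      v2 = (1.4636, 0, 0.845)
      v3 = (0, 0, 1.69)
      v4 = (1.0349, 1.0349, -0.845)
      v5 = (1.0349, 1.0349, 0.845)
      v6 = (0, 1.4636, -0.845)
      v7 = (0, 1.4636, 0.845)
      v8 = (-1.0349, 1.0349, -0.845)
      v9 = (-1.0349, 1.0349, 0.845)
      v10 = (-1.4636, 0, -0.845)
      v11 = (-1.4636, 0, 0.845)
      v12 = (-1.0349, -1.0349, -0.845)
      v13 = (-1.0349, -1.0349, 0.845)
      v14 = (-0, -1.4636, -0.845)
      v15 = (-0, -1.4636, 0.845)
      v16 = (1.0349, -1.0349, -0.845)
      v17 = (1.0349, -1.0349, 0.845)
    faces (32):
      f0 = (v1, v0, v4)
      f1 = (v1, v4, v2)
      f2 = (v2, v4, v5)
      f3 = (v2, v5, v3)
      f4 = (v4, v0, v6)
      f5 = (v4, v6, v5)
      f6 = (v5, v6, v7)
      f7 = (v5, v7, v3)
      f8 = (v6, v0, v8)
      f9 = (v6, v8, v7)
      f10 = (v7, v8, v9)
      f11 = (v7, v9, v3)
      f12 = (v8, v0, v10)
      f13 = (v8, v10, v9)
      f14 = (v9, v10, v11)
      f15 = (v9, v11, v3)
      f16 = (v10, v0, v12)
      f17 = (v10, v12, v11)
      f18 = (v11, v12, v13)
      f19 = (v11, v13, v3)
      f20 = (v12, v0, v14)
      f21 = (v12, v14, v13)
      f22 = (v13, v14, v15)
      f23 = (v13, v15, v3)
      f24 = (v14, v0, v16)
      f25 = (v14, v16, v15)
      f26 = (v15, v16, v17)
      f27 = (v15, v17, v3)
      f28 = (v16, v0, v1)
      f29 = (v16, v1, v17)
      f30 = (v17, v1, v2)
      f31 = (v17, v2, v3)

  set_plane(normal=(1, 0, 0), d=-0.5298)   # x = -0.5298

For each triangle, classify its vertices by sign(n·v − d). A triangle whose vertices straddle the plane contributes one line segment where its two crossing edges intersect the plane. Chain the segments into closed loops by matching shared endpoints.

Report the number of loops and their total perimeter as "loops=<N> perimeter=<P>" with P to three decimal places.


loops=1 perimeter=8.858

Straddling triangles (12 of 32):
  (v6,v0,v8) [++-] → (-0.5298, 0.5298, -1.25742)–(-0.5298, 1.24413, -0.845)  len=0.8248
  (v6,v8,v7) [+-+] → (-0.5298, 1.24413, -0.845)–(-0.5298, 1.24413, -0.0201676)  len=0.8248
  (v7,v8,v9) [+--] → (-0.5298, 1.24413, -0.0201676)–(-0.5298, 1.24413, 0.845)  len=0.8652
  (v7,v9,v3) [+-+] → (-0.5298, 1.24413, 0.845)–(-0.5298, 0.5298, 1.25742)  len=0.8248
  (v8,v0,v10) [-+-] → (-0.5298, 0.5298, -1.25742)–(-0.5298, 0, -1.38412)  len=0.5447
  (v9,v11,v3) [--+] → (-0.5298, 0, 1.38412)–(-0.5298, 0.5298, 1.25742)  len=0.5447
  (v10,v0,v12) [-+-] → (-0.5298, 0, -1.38412)–(-0.5298, -0.5298, -1.25742)  len=0.5447
  (v11,v13,v3) [--+] → (-0.5298, -0.5298, 1.25742)–(-0.5298, 0, 1.38412)  len=0.5447
  (v12,v0,v14) [-++] → (-0.5298, -0.5298, -1.25742)–(-0.5298, -1.24413, -0.845)  len=0.8248
  (v12,v14,v13) [-+-] → (-0.5298, -1.24413, -0.845)–(-0.5298, -1.24413, 0.0201676)  len=0.8652
  (v13,v14,v15) [-++] → (-0.5298, -1.24413, 0.0201676)–(-0.5298, -1.24413, 0.845)  len=0.8248
  (v13,v15,v3) [-++] → (-0.5298, -1.24413, 0.845)–(-0.5298, -0.5298, 1.25742)  len=0.8248

Chained into 1 loop(s):
  loop 1: 12 segments, perimeter = 8.8583
Total perimeter = 8.858


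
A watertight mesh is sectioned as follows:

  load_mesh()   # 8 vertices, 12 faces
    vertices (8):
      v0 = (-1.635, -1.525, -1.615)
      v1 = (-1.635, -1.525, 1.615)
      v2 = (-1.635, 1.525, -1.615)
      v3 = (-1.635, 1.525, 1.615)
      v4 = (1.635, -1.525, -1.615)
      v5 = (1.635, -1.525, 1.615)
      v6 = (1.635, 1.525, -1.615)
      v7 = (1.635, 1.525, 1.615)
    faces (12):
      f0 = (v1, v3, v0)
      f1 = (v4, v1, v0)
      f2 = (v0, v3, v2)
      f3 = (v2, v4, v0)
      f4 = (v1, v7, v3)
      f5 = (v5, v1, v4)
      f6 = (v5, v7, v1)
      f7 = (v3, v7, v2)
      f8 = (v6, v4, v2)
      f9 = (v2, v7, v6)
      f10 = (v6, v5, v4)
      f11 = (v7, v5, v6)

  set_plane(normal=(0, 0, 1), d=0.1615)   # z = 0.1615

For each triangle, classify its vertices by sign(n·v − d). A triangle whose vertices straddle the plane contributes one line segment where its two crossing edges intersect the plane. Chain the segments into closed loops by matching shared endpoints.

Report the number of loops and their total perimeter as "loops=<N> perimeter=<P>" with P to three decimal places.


loops=1 perimeter=12.640

Straddling triangles (8 of 12):
  (v1,v3,v0) [++-] → (-1.635, 0.1525, 0.1615)–(-1.635, -1.525, 0.1615)  len=1.6775
  (v4,v1,v0) [-+-] → (-0.1635, -1.525, 0.1615)–(-1.635, -1.525, 0.1615)  len=1.4715
  (v0,v3,v2) [-+-] → (-1.635, 0.1525, 0.1615)–(-1.635, 1.525, 0.1615)  len=1.3725
  (v5,v1,v4) [++-] → (-0.1635, -1.525, 0.1615)–(1.635, -1.525, 0.1615)  len=1.7985
  (v3,v7,v2) [++-] → (0.1635, 1.525, 0.1615)–(-1.635, 1.525, 0.1615)  len=1.7985
  (v2,v7,v6) [-+-] → (0.1635, 1.525, 0.1615)–(1.635, 1.525, 0.1615)  len=1.4715
  (v6,v5,v4) [-+-] → (1.635, -0.1525, 0.1615)–(1.635, -1.525, 0.1615)  len=1.3725
  (v7,v5,v6) [++-] → (1.635, -0.1525, 0.1615)–(1.635, 1.525, 0.1615)  len=1.6775

Chained into 1 loop(s):
  loop 1: 8 segments, perimeter = 12.6400
Total perimeter = 12.640


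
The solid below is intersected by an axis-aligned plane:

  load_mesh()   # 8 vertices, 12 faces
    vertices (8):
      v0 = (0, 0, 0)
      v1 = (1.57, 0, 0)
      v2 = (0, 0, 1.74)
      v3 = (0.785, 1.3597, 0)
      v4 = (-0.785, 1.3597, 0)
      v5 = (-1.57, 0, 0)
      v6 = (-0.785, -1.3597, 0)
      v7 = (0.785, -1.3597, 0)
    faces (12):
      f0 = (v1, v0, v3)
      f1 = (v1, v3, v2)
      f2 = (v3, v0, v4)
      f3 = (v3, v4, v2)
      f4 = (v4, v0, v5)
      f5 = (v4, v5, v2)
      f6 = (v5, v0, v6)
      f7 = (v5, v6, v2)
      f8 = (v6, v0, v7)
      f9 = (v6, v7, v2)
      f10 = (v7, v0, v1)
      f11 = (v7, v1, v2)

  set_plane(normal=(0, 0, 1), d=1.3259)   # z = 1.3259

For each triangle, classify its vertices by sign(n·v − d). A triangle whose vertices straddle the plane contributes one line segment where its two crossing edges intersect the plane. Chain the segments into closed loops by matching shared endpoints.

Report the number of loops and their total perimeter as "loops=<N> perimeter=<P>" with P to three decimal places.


Straddling triangles (6 of 12):
  (v1,v3,v2) [--+] → (0.186821, 0.323593, 1.3259)–(0.373642, 0, 1.3259)  len=0.3737
  (v3,v4,v2) [--+] → (-0.186821, 0.323593, 1.3259)–(0.186821, 0.323593, 1.3259)  len=0.3736
  (v4,v5,v2) [--+] → (-0.373642, 0, 1.3259)–(-0.186821, 0.323593, 1.3259)  len=0.3737
  (v5,v6,v2) [--+] → (-0.186821, -0.323593, 1.3259)–(-0.373642, 0, 1.3259)  len=0.3737
  (v6,v7,v2) [--+] → (0.186821, -0.323593, 1.3259)–(-0.186821, -0.323593, 1.3259)  len=0.3736
  (v7,v1,v2) [--+] → (0.373642, 0, 1.3259)–(0.186821, -0.323593, 1.3259)  len=0.3737

Chained into 1 loop(s):
  loop 1: 6 segments, perimeter = 2.2419
Total perimeter = 2.242

loops=1 perimeter=2.242


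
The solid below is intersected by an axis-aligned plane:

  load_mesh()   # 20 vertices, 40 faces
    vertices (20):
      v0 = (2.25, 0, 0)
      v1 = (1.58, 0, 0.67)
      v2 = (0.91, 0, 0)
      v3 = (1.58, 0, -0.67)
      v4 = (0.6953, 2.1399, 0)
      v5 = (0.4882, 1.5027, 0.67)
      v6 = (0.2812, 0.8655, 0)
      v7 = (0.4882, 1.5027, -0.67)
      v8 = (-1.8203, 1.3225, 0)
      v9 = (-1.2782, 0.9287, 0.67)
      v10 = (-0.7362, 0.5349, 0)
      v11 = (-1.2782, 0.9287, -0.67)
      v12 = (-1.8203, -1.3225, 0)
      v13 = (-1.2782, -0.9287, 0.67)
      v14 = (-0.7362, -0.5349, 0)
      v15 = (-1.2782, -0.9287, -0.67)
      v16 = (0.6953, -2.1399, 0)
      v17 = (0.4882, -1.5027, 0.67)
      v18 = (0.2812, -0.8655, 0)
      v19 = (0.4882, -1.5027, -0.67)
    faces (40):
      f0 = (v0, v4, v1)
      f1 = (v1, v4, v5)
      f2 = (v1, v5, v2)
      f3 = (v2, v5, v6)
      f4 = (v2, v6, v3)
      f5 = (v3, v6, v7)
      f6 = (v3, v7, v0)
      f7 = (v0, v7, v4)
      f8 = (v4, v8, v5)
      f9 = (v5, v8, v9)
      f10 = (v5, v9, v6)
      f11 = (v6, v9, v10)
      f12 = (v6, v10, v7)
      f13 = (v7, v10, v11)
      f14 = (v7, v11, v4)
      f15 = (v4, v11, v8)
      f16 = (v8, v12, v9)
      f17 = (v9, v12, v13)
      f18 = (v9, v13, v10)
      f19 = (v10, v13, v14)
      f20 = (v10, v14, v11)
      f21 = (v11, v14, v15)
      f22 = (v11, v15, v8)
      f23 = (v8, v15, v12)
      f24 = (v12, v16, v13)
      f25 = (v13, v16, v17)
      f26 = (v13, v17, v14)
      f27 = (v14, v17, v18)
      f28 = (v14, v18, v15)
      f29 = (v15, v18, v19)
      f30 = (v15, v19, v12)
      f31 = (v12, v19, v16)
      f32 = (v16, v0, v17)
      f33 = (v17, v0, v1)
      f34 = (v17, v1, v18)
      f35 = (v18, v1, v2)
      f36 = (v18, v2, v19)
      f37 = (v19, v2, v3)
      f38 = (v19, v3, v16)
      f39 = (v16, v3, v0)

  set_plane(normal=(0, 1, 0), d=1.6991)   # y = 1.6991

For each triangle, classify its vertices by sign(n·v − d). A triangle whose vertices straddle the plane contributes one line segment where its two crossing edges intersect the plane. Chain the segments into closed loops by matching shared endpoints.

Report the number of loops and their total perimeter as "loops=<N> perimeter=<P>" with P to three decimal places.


Straddling triangles (6 of 40):
  (v0,v4,v1) [-+-] → (1.01555, 1.6991, 0)–(0.87754, 1.6991, 0.138014)  len=0.1952
  (v1,v4,v5) [-+-] → (0.87754, 1.6991, 0.138014)–(0.552033, 1.6991, 0.46349)  len=0.4603
  (v0,v7,v4) [--+] → (0.552033, 1.6991, -0.46349)–(1.01555, 1.6991, 0)  len=0.6555
  (v4,v8,v5) [+--] → (-0.66129, 1.6991, 0)–(0.552033, 1.6991, 0.46349)  len=1.2988
  (v7,v11,v4) [--+] → (-0.0229289, 1.6991, -0.243838)–(0.552033, 1.6991, -0.46349)  len=0.6155
  (v4,v11,v8) [+--] → (-0.0229289, 1.6991, -0.243838)–(-0.66129, 1.6991, 0)  len=0.6833

Chained into 1 loop(s):
  loop 1: 6 segments, perimeter = 3.9087
Total perimeter = 3.909

loops=1 perimeter=3.909


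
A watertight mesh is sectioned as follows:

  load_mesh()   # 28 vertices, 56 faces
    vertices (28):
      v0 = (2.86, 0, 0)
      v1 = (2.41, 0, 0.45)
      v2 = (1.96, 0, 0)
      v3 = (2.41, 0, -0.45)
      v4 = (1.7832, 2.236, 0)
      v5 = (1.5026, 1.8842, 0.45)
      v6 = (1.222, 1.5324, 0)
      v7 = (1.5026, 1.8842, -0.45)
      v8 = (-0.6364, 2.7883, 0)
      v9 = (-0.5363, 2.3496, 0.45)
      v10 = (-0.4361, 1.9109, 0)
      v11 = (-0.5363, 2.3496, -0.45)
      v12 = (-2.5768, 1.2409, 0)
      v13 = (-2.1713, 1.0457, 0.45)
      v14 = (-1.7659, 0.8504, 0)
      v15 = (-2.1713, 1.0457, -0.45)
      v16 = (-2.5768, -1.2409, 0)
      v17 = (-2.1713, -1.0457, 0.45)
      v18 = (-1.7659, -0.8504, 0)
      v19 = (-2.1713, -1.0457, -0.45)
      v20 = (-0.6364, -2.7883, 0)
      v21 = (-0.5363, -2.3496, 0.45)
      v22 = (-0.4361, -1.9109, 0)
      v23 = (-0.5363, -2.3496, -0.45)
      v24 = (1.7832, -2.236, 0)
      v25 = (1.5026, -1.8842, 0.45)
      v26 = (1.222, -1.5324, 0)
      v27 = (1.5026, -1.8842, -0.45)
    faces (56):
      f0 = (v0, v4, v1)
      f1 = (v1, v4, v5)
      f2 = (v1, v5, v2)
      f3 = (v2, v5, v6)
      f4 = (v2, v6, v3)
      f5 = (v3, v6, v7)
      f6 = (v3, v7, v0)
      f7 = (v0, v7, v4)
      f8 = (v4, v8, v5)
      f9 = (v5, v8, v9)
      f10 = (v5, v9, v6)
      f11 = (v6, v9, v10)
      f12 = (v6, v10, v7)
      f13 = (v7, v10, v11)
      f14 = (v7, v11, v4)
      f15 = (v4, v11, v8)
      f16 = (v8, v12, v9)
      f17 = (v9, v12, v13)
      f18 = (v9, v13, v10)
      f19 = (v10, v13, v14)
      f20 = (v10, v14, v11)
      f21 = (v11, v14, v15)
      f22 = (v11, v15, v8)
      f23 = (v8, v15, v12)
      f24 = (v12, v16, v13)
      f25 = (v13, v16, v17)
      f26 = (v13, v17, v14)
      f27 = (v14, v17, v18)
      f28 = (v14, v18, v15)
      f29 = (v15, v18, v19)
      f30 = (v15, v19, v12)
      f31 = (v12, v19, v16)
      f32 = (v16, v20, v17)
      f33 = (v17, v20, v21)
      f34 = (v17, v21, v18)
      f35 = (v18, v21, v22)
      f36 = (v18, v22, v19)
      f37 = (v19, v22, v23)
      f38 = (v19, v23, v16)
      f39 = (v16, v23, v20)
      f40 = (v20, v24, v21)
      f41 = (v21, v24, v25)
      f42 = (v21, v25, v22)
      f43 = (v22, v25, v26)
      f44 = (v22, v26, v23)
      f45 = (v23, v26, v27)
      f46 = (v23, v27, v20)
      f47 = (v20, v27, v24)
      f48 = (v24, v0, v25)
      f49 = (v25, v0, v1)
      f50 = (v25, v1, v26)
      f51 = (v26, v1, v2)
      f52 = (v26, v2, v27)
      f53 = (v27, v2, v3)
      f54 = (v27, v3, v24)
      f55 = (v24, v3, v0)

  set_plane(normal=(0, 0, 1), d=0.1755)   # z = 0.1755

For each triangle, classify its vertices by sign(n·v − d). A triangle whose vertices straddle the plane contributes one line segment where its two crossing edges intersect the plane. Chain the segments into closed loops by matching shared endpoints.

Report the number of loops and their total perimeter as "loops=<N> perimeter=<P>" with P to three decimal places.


Straddling triangles (28 of 56):
  (v0,v4,v1) [--+] → (2.02765, 1.36396, 0.1755)–(2.6845, 0, 0.1755)  len=1.5139
  (v1,v4,v5) [+-+] → (2.02765, 1.36396, 0.1755)–(1.67377, 2.0988, 0.1755)  len=0.8156
  (v1,v5,v2) [++-] → (1.78161, 0.734838, 0.1755)–(2.1355, 0, 0.1755)  len=0.8156
  (v2,v5,v6) [-+-] → (1.78161, 0.734838, 0.1755)–(1.33143, 1.6696, 0.1755)  len=1.0375
  (v4,v8,v5) [--+] → (0.19781, 2.4357, 0.1755)–(1.67377, 2.0988, 0.1755)  len=1.5139
  (v5,v8,v9) [+-+] → (0.19781, 2.4357, 0.1755)–(-0.597361, 2.61721, 0.1755)  len=0.8156
  (v5,v9,v6) [++-] → (0.536263, 1.85111, 0.1755)–(1.33143, 1.6696, 0.1755)  len=0.8156
  (v6,v9,v10) [-+-] → (0.536263, 1.85111, 0.1755)–(-0.475178, 2.08199, 0.1755)  len=1.0375
  (v8,v12,v9) [--+] → (-1.78101, 1.67329, 0.1755)–(-0.597361, 2.61721, 0.1755)  len=1.5139
  (v9,v12,v13) [+-+] → (-1.781, 1.67329, 0.1755)–(-2.41866, 1.16477, 0.1755)  len=0.8156
  (v9,v13,v10) [++-] → (-1.11283, 1.57347, 0.1755)–(-0.475178, 2.08199, 0.1755)  len=0.8156
  (v10,v13,v14) [-+-] → (-1.11283, 1.57347, 0.1755)–(-1.92401, 0.926567, 0.1755)  len=1.0375
  (v12,v16,v13) [--+] → (-2.41866, -0.349126, 0.1755)–(-2.41865, 1.16477, 0.1755)  len=1.5139
  (v13,v16,v17) [+-+] → (-2.41865, -0.349126, 0.1755)–(-2.41866, -1.16477, 0.1755)  len=0.8156
  (v13,v17,v14) [++-] → (-1.92401, 0.110921, 0.1755)–(-1.92401, 0.926567, 0.1755)  len=0.8156
  (v14,v17,v18) [-+-] → (-1.92401, 0.110921, 0.1755)–(-1.92401, -0.926567, 0.1755)  len=1.0375
  (v16,v20,v17) [--+] → (-1.23501, -2.10869, 0.1755)–(-2.41865, -1.16477, 0.1755)  len=1.5139
  (v17,v20,v21) [+-+] → (-1.23501, -2.10869, 0.1755)–(-0.597361, -2.61721, 0.1755)  len=0.8156
  (v17,v21,v18) [++-] → (-1.28636, -1.43509, 0.1755)–(-1.92401, -0.926567, 0.1755)  len=0.8156
  (v18,v21,v22) [-+-] → (-1.28636, -1.43509, 0.1755)–(-0.475178, -2.08199, 0.1755)  len=1.0375
  (v20,v24,v21) [--+] → (0.878595, -2.2803, 0.1755)–(-0.597361, -2.61721, 0.1755)  len=1.5139
  (v21,v24,v25) [+-+] → (0.878595, -2.2803, 0.1755)–(1.67377, -2.0988, 0.1755)  len=0.8156
  (v21,v25,v22) [++-] → (0.319993, -1.90049, 0.1755)–(-0.475178, -2.08199, 0.1755)  len=0.8156
  (v22,v25,v26) [-+-] → (0.319993, -1.90049, 0.1755)–(1.33143, -1.6696, 0.1755)  len=1.0375
  (v24,v0,v25) [--+] → (2.33061, -0.734838, 0.1755)–(1.67377, -2.0988, 0.1755)  len=1.5139
  (v25,v0,v1) [+-+] → (2.33061, -0.734838, 0.1755)–(2.6845, 0, 0.1755)  len=0.8156
  (v25,v1,v26) [++-] → (1.68532, -0.934764, 0.1755)–(1.33143, -1.6696, 0.1755)  len=0.8156
  (v26,v1,v2) [-+-] → (1.68532, -0.934764, 0.1755)–(2.1355, 0, 0.1755)  len=1.0375

Chained into 2 loop(s):
  loop 1: 14 segments, perimeter = 16.3067
  loop 2: 14 segments, perimeter = 12.9718
Total perimeter = 29.278

loops=2 perimeter=29.278


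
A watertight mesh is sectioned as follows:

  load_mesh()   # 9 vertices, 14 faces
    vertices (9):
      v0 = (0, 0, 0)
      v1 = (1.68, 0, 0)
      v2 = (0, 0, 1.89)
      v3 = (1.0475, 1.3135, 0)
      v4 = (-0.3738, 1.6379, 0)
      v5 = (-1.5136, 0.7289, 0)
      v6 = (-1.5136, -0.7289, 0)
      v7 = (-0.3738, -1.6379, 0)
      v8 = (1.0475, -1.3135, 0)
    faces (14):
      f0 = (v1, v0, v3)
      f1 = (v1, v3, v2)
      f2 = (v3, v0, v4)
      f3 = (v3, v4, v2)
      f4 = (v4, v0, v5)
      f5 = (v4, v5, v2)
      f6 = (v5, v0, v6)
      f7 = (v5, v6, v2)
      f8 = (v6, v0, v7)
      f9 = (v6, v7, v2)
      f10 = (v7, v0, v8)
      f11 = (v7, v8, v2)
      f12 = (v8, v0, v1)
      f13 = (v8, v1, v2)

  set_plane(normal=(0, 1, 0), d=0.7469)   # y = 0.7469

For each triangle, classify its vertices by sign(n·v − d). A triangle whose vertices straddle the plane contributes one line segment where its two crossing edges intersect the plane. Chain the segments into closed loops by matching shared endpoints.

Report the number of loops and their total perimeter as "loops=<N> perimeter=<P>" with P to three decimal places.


loops=1 perimeter=6.371

Straddling triangles (6 of 14):
  (v1,v0,v3) [--+] → (0.595644, 0.7469, 0)–(1.32034, 0.7469, 0)  len=0.7247
  (v1,v3,v2) [-+-] → (1.32034, 0.7469, 0)–(0.595644, 0.7469, 0.815283)  len=1.0908
  (v3,v0,v4) [+-+] → (0.595644, 0.7469, 0)–(-0.170457, 0.7469, 0)  len=0.7661
  (v3,v4,v2) [++-] → (-0.170457, 0.7469, 1.02814)–(0.595644, 0.7469, 0.815283)  len=0.7951
  (v4,v0,v5) [+--] → (-0.170457, 0.7469, 0)–(-1.49103, 0.7469, 0)  len=1.3206
  (v4,v5,v2) [+--] → (-1.49103, 0.7469, 0)–(-0.170457, 0.7469, 1.02814)  len=1.6736

Chained into 1 loop(s):
  loop 1: 6 segments, perimeter = 6.3709
Total perimeter = 6.371


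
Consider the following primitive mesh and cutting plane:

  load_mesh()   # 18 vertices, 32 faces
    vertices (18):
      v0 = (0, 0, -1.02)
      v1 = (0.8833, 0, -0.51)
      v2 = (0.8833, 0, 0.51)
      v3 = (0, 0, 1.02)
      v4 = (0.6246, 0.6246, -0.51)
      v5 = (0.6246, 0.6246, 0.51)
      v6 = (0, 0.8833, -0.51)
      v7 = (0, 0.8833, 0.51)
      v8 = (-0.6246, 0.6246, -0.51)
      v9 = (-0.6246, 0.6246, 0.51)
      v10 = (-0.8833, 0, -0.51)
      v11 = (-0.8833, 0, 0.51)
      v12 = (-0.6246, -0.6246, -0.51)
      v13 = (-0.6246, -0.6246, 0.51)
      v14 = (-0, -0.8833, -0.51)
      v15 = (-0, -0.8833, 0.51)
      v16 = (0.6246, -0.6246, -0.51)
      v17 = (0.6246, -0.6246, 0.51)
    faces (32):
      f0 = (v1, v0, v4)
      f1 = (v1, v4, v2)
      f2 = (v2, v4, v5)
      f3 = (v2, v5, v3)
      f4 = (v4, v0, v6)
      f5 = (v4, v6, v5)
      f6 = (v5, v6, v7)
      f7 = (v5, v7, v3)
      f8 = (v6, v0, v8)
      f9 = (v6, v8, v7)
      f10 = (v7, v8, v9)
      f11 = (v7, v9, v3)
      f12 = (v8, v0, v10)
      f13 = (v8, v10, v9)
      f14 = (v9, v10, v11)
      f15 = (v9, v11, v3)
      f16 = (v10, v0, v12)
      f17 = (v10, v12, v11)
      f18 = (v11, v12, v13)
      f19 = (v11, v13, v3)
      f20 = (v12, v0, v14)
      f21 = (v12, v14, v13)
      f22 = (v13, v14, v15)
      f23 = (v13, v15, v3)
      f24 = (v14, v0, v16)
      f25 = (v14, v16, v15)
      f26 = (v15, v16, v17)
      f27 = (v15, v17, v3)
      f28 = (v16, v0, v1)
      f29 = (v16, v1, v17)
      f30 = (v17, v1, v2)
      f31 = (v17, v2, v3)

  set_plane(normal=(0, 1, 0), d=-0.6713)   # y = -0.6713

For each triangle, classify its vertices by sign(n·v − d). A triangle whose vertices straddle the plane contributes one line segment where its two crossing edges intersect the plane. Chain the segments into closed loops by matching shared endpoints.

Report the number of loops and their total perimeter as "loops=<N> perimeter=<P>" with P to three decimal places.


loops=1 perimeter=4.145

Straddling triangles (8 of 32):
  (v12,v0,v14) [++-] → (0, -0.6713, -0.632405)–(-0.511848, -0.6713, -0.51)  len=0.5263
  (v12,v14,v13) [+-+] → (-0.511848, -0.6713, -0.51)–(-0.511848, -0.6713, 0.325872)  len=0.8359
  (v13,v14,v15) [+--] → (-0.511848, -0.6713, 0.325872)–(-0.511848, -0.6713, 0.51)  len=0.1841
  (v13,v15,v3) [+-+] → (-0.511848, -0.6713, 0.51)–(0, -0.6713, 0.632405)  len=0.5263
  (v14,v0,v16) [-++] → (0, -0.6713, -0.632405)–(0.511848, -0.6713, -0.51)  len=0.5263
  (v14,v16,v15) [-+-] → (0.511848, -0.6713, -0.51)–(0.511848, -0.6713, -0.325872)  len=0.1841
  (v15,v16,v17) [-++] → (0.511848, -0.6713, -0.325872)–(0.511848, -0.6713, 0.51)  len=0.8359
  (v15,v17,v3) [-++] → (0.511848, -0.6713, 0.51)–(0, -0.6713, 0.632405)  len=0.5263

Chained into 1 loop(s):
  loop 1: 8 segments, perimeter = 4.1451
Total perimeter = 4.145


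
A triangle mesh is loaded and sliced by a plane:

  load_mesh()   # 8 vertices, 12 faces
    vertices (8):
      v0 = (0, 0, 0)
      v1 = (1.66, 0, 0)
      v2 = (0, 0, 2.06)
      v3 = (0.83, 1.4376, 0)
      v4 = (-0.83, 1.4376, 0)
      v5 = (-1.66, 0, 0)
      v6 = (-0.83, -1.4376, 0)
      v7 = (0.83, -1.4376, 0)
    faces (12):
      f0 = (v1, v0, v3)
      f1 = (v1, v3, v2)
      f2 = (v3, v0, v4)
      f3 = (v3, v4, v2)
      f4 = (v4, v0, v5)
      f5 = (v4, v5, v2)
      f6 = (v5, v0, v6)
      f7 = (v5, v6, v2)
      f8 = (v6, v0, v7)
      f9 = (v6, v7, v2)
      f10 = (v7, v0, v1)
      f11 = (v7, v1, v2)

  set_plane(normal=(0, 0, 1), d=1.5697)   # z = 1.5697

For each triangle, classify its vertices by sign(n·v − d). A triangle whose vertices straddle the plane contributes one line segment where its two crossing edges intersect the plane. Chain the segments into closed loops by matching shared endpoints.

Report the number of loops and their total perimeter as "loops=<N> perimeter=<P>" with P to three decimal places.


loops=1 perimeter=2.371

Straddling triangles (6 of 12):
  (v1,v3,v2) [--+] → (0.197548, 0.342163, 1.5697)–(0.395096, 0, 1.5697)  len=0.3951
  (v3,v4,v2) [--+] → (-0.197548, 0.342163, 1.5697)–(0.197548, 0.342163, 1.5697)  len=0.3951
  (v4,v5,v2) [--+] → (-0.395096, 0, 1.5697)–(-0.197548, 0.342163, 1.5697)  len=0.3951
  (v5,v6,v2) [--+] → (-0.197548, -0.342163, 1.5697)–(-0.395096, 0, 1.5697)  len=0.3951
  (v6,v7,v2) [--+] → (0.197548, -0.342163, 1.5697)–(-0.197548, -0.342163, 1.5697)  len=0.3951
  (v7,v1,v2) [--+] → (0.395096, 0, 1.5697)–(0.197548, -0.342163, 1.5697)  len=0.3951

Chained into 1 loop(s):
  loop 1: 6 segments, perimeter = 2.3706
Total perimeter = 2.371


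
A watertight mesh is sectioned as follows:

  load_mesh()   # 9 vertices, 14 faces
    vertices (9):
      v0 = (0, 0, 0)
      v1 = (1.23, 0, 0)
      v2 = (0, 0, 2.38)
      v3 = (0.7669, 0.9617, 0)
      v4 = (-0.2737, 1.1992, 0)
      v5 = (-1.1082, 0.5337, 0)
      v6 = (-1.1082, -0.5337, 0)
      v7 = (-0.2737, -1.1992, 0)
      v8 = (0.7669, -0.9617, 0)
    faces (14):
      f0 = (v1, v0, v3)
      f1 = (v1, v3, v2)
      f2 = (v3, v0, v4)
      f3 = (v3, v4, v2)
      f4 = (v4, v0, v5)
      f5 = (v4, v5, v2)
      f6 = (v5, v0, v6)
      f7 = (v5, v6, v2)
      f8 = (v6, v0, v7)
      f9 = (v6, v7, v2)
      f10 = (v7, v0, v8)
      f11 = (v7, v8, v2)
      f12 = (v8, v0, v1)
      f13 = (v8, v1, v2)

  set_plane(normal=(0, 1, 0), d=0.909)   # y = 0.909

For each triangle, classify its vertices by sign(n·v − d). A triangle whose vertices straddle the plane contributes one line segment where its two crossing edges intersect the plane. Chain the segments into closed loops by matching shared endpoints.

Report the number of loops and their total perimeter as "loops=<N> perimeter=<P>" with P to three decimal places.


Straddling triangles (6 of 14):
  (v1,v0,v3) [--+] → (0.724875, 0.909, 0)–(0.792277, 0.909, 0)  len=0.0674
  (v1,v3,v2) [-+-] → (0.792277, 0.909, 0)–(0.724875, 0.909, 0.130421)  len=0.1468
  (v3,v0,v4) [+-+] → (0.724875, 0.909, 0)–(-0.207466, 0.909, 0)  len=0.9323
  (v3,v4,v2) [++-] → (-0.207466, 0.909, 0.575947)–(0.724875, 0.909, 0.130421)  len=1.0333
  (v4,v0,v5) [+--] → (-0.207466, 0.909, 0)–(-0.637595, 0.909, 0)  len=0.4301
  (v4,v5,v2) [+--] → (-0.637595, 0.909, 0)–(-0.207466, 0.909, 0.575947)  len=0.7188

Chained into 1 loop(s):
  loop 1: 6 segments, perimeter = 3.3288
Total perimeter = 3.329

loops=1 perimeter=3.329


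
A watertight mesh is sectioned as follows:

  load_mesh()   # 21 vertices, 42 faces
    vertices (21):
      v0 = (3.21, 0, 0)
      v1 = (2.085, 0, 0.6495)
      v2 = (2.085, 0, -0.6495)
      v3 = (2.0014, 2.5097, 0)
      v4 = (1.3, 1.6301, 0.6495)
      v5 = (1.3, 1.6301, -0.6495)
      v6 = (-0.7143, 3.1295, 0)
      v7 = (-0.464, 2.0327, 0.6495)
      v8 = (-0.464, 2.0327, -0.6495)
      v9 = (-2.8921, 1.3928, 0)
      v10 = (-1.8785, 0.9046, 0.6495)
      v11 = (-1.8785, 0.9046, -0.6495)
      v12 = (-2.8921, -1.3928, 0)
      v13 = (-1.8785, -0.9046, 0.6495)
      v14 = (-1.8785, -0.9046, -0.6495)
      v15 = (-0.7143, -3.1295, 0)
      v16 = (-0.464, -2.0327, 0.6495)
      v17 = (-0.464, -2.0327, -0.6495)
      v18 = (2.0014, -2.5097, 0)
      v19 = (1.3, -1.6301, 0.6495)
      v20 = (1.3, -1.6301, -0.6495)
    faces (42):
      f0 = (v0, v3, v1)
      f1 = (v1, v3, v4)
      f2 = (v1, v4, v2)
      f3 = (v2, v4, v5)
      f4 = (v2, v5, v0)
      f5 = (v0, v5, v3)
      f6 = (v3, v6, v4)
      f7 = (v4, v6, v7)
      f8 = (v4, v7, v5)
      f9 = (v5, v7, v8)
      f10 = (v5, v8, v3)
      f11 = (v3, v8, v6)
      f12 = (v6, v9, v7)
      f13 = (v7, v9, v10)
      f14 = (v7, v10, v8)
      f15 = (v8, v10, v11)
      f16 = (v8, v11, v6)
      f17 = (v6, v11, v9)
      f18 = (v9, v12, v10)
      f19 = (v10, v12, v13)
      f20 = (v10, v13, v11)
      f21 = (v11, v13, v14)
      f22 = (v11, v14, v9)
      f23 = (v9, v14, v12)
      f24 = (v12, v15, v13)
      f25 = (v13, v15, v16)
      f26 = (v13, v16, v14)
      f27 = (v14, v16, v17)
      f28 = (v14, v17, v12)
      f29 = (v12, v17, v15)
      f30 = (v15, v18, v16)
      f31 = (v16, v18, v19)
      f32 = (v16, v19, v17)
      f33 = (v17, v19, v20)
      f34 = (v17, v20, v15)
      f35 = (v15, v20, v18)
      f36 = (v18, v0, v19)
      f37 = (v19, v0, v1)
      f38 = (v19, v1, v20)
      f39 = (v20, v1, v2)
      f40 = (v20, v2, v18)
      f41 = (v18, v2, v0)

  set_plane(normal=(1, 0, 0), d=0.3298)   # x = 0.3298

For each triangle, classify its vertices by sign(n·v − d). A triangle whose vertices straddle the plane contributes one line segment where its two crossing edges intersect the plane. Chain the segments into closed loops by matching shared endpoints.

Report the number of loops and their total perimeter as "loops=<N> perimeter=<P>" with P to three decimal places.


Straddling triangles (12 of 42):
  (v3,v6,v4) [+-+] → (0.3298, 2.89121, 0)–(0.3298, 2.3523, 0.336664)  len=0.6354
  (v4,v6,v7) [+--] → (0.3298, 2.3523, 0.336664)–(0.3298, 1.85153, 0.6495)  len=0.5905
  (v4,v7,v5) [+-+] → (0.3298, 1.85153, 0.6495)–(0.3298, 1.85153, 0.06495)  len=0.5845
  (v5,v7,v8) [+--] → (0.3298, 1.85153, 0.06495)–(0.3298, 1.85153, -0.6495)  len=0.7144
  (v5,v8,v3) [+-+] → (0.3298, 1.85153, -0.6495)–(0.3298, 2.18628, -0.440376)  len=0.3947
  (v3,v8,v6) [+--] → (0.3298, 2.18628, -0.440376)–(0.3298, 2.89121, 0)  len=0.8312
  (v15,v18,v16) [-+-] → (0.3298, -2.89121, 0)–(0.3298, -2.18628, 0.440376)  len=0.8312
  (v16,v18,v19) [-++] → (0.3298, -2.18628, 0.440376)–(0.3298, -1.85153, 0.6495)  len=0.3947
  (v16,v19,v17) [-+-] → (0.3298, -1.85153, 0.6495)–(0.3298, -1.85153, -0.06495)  len=0.7144
  (v17,v19,v20) [-++] → (0.3298, -1.85153, -0.06495)–(0.3298, -1.85153, -0.6495)  len=0.5845
  (v17,v20,v15) [-+-] → (0.3298, -1.85153, -0.6495)–(0.3298, -2.3523, -0.336664)  len=0.5905
  (v15,v20,v18) [-++] → (0.3298, -2.3523, -0.336664)–(0.3298, -2.89121, 0)  len=0.6354

Chained into 2 loop(s):
  loop 1: 6 segments, perimeter = 3.7508
  loop 2: 6 segments, perimeter = 3.7508
Total perimeter = 7.502

loops=2 perimeter=7.502
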